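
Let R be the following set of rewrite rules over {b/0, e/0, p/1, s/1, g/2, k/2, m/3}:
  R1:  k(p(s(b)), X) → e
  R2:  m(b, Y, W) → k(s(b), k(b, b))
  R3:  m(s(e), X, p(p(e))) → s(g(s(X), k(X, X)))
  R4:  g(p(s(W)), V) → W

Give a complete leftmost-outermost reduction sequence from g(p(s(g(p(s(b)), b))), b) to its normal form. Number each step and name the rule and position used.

b

1. g(p(s(g(p(s(b)), b))), b)  →  g(p(s(b)), b)   [R4 at ε]
2. g(p(s(b)), b)  →  b   [R4 at ε]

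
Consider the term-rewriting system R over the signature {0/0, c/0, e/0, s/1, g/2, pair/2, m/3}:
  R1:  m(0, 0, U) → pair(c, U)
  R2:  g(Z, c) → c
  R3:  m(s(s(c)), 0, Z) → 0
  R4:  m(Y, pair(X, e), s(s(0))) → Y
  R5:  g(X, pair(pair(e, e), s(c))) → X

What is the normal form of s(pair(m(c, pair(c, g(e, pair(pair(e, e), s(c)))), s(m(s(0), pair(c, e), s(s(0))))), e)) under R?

s(pair(c, e))

1. s(pair(m(c, pair(c, g(e, pair(pair(e, e), s(c)))), s(m(s(0), pair(c, e), s(s(0))))), e))  →  s(pair(m(c, pair(c, e), s(m(s(0), pair(c, e), s(s(0))))), e))   [R5 at 1.1.2.2]
2. s(pair(m(c, pair(c, e), s(m(s(0), pair(c, e), s(s(0))))), e))  →  s(pair(m(c, pair(c, e), s(s(0))), e))   [R4 at 1.1.3.1]
3. s(pair(m(c, pair(c, e), s(s(0))), e))  →  s(pair(c, e))   [R4 at 1.1]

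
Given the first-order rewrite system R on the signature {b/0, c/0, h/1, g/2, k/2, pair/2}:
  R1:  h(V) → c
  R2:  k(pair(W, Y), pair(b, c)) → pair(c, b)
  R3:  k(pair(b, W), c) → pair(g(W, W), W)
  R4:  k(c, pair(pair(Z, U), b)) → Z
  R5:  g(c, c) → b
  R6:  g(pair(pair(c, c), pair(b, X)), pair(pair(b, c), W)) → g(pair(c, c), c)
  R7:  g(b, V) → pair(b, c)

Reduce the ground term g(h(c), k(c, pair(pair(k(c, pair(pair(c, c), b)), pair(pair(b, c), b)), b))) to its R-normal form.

1. g(h(c), k(c, pair(pair(k(c, pair(pair(c, c), b)), pair(pair(b, c), b)), b)))  →  g(c, k(c, pair(pair(k(c, pair(pair(c, c), b)), pair(pair(b, c), b)), b)))   [R1 at 1]
2. g(c, k(c, pair(pair(k(c, pair(pair(c, c), b)), pair(pair(b, c), b)), b)))  →  g(c, k(c, pair(pair(c, c), b)))   [R4 at 2]
3. g(c, k(c, pair(pair(c, c), b)))  →  g(c, c)   [R4 at 2]
4. g(c, c)  →  b   [R5 at ε]

b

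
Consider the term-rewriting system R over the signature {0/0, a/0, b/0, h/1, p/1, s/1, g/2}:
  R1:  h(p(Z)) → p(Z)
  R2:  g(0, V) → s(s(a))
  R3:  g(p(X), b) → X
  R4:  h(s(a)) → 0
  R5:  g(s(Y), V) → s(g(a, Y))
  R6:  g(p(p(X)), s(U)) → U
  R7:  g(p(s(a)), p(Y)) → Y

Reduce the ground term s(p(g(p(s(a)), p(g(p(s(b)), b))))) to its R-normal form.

s(p(s(b)))

1. s(p(g(p(s(a)), p(g(p(s(b)), b)))))  →  s(p(g(p(s(b)), b)))   [R7 at 1.1]
2. s(p(g(p(s(b)), b)))  →  s(p(s(b)))   [R3 at 1.1]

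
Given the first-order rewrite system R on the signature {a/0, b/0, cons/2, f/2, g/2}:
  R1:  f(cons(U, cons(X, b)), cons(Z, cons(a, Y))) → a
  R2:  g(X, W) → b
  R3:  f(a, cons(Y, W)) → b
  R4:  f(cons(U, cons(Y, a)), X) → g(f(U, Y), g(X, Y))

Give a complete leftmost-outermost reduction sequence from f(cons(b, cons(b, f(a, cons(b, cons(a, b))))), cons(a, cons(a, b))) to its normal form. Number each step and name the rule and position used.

a

1. f(cons(b, cons(b, f(a, cons(b, cons(a, b))))), cons(a, cons(a, b)))  →  f(cons(b, cons(b, b)), cons(a, cons(a, b)))   [R3 at 1.2.2]
2. f(cons(b, cons(b, b)), cons(a, cons(a, b)))  →  a   [R1 at ε]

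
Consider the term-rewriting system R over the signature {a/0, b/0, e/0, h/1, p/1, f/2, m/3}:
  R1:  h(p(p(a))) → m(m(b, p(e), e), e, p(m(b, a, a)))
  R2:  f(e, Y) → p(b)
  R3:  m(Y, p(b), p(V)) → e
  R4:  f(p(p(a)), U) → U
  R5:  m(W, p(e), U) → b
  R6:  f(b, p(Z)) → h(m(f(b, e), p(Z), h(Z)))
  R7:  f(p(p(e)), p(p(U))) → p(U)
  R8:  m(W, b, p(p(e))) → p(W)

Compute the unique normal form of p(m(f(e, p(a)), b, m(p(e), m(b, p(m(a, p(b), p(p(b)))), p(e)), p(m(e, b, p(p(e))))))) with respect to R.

1. p(m(f(e, p(a)), b, m(p(e), m(b, p(m(a, p(b), p(p(b)))), p(e)), p(m(e, b, p(p(e)))))))  →  p(m(p(b), b, m(p(e), m(b, p(m(a, p(b), p(p(b)))), p(e)), p(m(e, b, p(p(e)))))))   [R2 at 1.1]
2. p(m(p(b), b, m(p(e), m(b, p(m(a, p(b), p(p(b)))), p(e)), p(m(e, b, p(p(e)))))))  →  p(m(p(b), b, m(p(e), m(b, p(e), p(e)), p(m(e, b, p(p(e)))))))   [R3 at 1.3.2.2.1]
3. p(m(p(b), b, m(p(e), m(b, p(e), p(e)), p(m(e, b, p(p(e)))))))  →  p(m(p(b), b, m(p(e), b, p(m(e, b, p(p(e)))))))   [R5 at 1.3.2]
4. p(m(p(b), b, m(p(e), b, p(m(e, b, p(p(e)))))))  →  p(m(p(b), b, m(p(e), b, p(p(e)))))   [R8 at 1.3.3.1]
5. p(m(p(b), b, m(p(e), b, p(p(e)))))  →  p(m(p(b), b, p(p(e))))   [R8 at 1.3]
6. p(m(p(b), b, p(p(e))))  →  p(p(p(b)))   [R8 at 1]

p(p(p(b)))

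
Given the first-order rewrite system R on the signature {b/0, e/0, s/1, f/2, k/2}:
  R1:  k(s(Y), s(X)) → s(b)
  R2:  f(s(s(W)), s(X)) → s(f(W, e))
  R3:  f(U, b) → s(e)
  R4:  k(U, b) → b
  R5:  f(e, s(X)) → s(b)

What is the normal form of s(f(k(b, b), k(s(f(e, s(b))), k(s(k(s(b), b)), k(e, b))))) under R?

1. s(f(k(b, b), k(s(f(e, s(b))), k(s(k(s(b), b)), k(e, b)))))  →  s(f(b, k(s(f(e, s(b))), k(s(k(s(b), b)), k(e, b)))))   [R4 at 1.1]
2. s(f(b, k(s(f(e, s(b))), k(s(k(s(b), b)), k(e, b)))))  →  s(f(b, k(s(s(b)), k(s(k(s(b), b)), k(e, b)))))   [R5 at 1.2.1.1]
3. s(f(b, k(s(s(b)), k(s(k(s(b), b)), k(e, b)))))  →  s(f(b, k(s(s(b)), k(s(b), k(e, b)))))   [R4 at 1.2.2.1.1]
4. s(f(b, k(s(s(b)), k(s(b), k(e, b)))))  →  s(f(b, k(s(s(b)), k(s(b), b))))   [R4 at 1.2.2.2]
5. s(f(b, k(s(s(b)), k(s(b), b))))  →  s(f(b, k(s(s(b)), b)))   [R4 at 1.2.2]
6. s(f(b, k(s(s(b)), b)))  →  s(f(b, b))   [R4 at 1.2]
7. s(f(b, b))  →  s(s(e))   [R3 at 1]

s(s(e))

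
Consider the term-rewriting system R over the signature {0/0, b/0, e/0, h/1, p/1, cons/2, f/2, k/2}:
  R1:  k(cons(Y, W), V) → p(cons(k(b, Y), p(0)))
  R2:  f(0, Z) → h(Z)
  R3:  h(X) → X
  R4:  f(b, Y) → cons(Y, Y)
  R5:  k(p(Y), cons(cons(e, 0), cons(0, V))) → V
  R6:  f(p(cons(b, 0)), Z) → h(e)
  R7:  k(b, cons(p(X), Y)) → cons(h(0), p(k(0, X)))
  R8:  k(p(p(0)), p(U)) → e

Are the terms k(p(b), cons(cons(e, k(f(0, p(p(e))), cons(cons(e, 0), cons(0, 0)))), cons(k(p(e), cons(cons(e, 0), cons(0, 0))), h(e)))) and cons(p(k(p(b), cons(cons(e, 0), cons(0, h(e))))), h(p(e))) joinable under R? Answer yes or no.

Reduce t₁ = k(p(b), cons(cons(e, k(f(0, p(p(e))), cons(cons(e, 0), cons(0, 0)))), cons(k(p(e), cons(cons(e, 0), cons(0, 0))), h(e)))):
1. k(p(b), cons(cons(e, k(f(0, p(p(e))), cons(cons(e, 0), cons(0, 0)))), cons(k(p(e), cons(cons(e, 0), cons(0, 0))), h(e))))  →  k(p(b), cons(cons(e, k(h(p(p(e))), cons(cons(e, 0), cons(0, 0)))), cons(k(p(e), cons(cons(e, 0), cons(0, 0))), h(e))))   [R2 at 2.1.2.1]
2. k(p(b), cons(cons(e, k(h(p(p(e))), cons(cons(e, 0), cons(0, 0)))), cons(k(p(e), cons(cons(e, 0), cons(0, 0))), h(e))))  →  k(p(b), cons(cons(e, k(p(p(e)), cons(cons(e, 0), cons(0, 0)))), cons(k(p(e), cons(cons(e, 0), cons(0, 0))), h(e))))   [R3 at 2.1.2.1]
3. k(p(b), cons(cons(e, k(p(p(e)), cons(cons(e, 0), cons(0, 0)))), cons(k(p(e), cons(cons(e, 0), cons(0, 0))), h(e))))  →  k(p(b), cons(cons(e, 0), cons(k(p(e), cons(cons(e, 0), cons(0, 0))), h(e))))   [R5 at 2.1.2]
4. k(p(b), cons(cons(e, 0), cons(k(p(e), cons(cons(e, 0), cons(0, 0))), h(e))))  →  k(p(b), cons(cons(e, 0), cons(0, h(e))))   [R5 at 2.2.1]
5. k(p(b), cons(cons(e, 0), cons(0, h(e))))  →  h(e)   [R5 at ε]
6. h(e)  →  e   [R3 at ε]

Reduce t₂ = cons(p(k(p(b), cons(cons(e, 0), cons(0, h(e))))), h(p(e))):
1. cons(p(k(p(b), cons(cons(e, 0), cons(0, h(e))))), h(p(e)))  →  cons(p(h(e)), h(p(e)))   [R5 at 1.1]
2. cons(p(h(e)), h(p(e)))  →  cons(p(e), h(p(e)))   [R3 at 1.1]
3. cons(p(e), h(p(e)))  →  cons(p(e), p(e))   [R3 at 2]

no — NF(t₁) = e, NF(t₂) = cons(p(e), p(e))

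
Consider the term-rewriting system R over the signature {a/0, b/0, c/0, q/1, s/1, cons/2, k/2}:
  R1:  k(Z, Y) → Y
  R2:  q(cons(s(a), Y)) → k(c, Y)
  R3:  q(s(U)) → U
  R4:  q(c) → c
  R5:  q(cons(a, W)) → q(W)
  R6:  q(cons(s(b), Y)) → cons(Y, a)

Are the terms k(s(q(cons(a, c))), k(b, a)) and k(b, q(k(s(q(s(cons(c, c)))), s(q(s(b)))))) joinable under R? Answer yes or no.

Reduce t₁ = k(s(q(cons(a, c))), k(b, a)):
1. k(s(q(cons(a, c))), k(b, a))  →  k(b, a)   [R1 at ε]
2. k(b, a)  →  a   [R1 at ε]

Reduce t₂ = k(b, q(k(s(q(s(cons(c, c)))), s(q(s(b)))))):
1. k(b, q(k(s(q(s(cons(c, c)))), s(q(s(b))))))  →  q(k(s(q(s(cons(c, c)))), s(q(s(b)))))   [R1 at ε]
2. q(k(s(q(s(cons(c, c)))), s(q(s(b)))))  →  q(s(q(s(b))))   [R1 at 1]
3. q(s(q(s(b))))  →  q(s(b))   [R3 at ε]
4. q(s(b))  →  b   [R3 at ε]

no — NF(t₁) = a, NF(t₂) = b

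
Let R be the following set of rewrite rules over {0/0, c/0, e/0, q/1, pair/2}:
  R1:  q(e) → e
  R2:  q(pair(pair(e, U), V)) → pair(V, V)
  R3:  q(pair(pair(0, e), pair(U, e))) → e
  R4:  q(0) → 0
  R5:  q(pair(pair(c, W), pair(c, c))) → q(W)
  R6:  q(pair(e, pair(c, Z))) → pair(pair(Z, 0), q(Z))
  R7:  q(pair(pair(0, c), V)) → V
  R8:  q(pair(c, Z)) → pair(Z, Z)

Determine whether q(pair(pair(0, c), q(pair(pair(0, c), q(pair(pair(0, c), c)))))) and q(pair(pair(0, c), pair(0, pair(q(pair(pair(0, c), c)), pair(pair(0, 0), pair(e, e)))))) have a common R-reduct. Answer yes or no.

Reduce t₁ = q(pair(pair(0, c), q(pair(pair(0, c), q(pair(pair(0, c), c)))))):
1. q(pair(pair(0, c), q(pair(pair(0, c), q(pair(pair(0, c), c))))))  →  q(pair(pair(0, c), q(pair(pair(0, c), c))))   [R7 at ε]
2. q(pair(pair(0, c), q(pair(pair(0, c), c))))  →  q(pair(pair(0, c), c))   [R7 at ε]
3. q(pair(pair(0, c), c))  →  c   [R7 at ε]

Reduce t₂ = q(pair(pair(0, c), pair(0, pair(q(pair(pair(0, c), c)), pair(pair(0, 0), pair(e, e)))))):
1. q(pair(pair(0, c), pair(0, pair(q(pair(pair(0, c), c)), pair(pair(0, 0), pair(e, e))))))  →  pair(0, pair(q(pair(pair(0, c), c)), pair(pair(0, 0), pair(e, e))))   [R7 at ε]
2. pair(0, pair(q(pair(pair(0, c), c)), pair(pair(0, 0), pair(e, e))))  →  pair(0, pair(c, pair(pair(0, 0), pair(e, e))))   [R7 at 2.1]

no — NF(t₁) = c, NF(t₂) = pair(0, pair(c, pair(pair(0, 0), pair(e, e))))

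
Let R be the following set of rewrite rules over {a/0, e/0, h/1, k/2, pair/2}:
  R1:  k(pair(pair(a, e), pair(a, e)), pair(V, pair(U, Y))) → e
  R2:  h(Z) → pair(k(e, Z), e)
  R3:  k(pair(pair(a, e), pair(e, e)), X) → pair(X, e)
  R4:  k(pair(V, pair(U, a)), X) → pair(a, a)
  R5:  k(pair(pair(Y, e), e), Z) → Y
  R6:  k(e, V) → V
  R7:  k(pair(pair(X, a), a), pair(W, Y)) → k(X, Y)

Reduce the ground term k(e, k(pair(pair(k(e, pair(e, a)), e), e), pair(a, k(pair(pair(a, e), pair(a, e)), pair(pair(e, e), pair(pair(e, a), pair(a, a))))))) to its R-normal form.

1. k(e, k(pair(pair(k(e, pair(e, a)), e), e), pair(a, k(pair(pair(a, e), pair(a, e)), pair(pair(e, e), pair(pair(e, a), pair(a, a)))))))  →  k(pair(pair(k(e, pair(e, a)), e), e), pair(a, k(pair(pair(a, e), pair(a, e)), pair(pair(e, e), pair(pair(e, a), pair(a, a))))))   [R6 at ε]
2. k(pair(pair(k(e, pair(e, a)), e), e), pair(a, k(pair(pair(a, e), pair(a, e)), pair(pair(e, e), pair(pair(e, a), pair(a, a))))))  →  k(e, pair(e, a))   [R5 at ε]
3. k(e, pair(e, a))  →  pair(e, a)   [R6 at ε]

pair(e, a)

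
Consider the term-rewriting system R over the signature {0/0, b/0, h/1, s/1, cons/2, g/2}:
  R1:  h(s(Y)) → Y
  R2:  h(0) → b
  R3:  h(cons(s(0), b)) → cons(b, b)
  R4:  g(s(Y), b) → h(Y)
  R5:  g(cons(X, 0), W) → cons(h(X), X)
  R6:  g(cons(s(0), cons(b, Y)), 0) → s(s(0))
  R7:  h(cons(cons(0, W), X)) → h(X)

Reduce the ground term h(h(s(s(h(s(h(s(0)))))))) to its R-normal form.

1. h(h(s(s(h(s(h(s(0))))))))  →  h(s(h(s(h(s(0))))))   [R1 at 1]
2. h(s(h(s(h(s(0))))))  →  h(s(h(s(0))))   [R1 at ε]
3. h(s(h(s(0))))  →  h(s(0))   [R1 at ε]
4. h(s(0))  →  0   [R1 at ε]

0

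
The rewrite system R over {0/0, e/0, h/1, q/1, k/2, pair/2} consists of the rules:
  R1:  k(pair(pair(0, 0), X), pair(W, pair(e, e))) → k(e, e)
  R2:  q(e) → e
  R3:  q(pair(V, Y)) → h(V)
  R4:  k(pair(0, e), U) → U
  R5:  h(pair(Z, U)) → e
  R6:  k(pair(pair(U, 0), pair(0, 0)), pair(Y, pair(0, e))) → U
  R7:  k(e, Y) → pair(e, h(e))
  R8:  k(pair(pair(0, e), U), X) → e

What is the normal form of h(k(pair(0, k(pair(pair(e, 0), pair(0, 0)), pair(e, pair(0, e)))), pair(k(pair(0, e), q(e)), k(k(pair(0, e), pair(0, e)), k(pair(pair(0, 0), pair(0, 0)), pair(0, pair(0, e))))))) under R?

e

1. h(k(pair(0, k(pair(pair(e, 0), pair(0, 0)), pair(e, pair(0, e)))), pair(k(pair(0, e), q(e)), k(k(pair(0, e), pair(0, e)), k(pair(pair(0, 0), pair(0, 0)), pair(0, pair(0, e)))))))  →  h(k(pair(0, e), pair(k(pair(0, e), q(e)), k(k(pair(0, e), pair(0, e)), k(pair(pair(0, 0), pair(0, 0)), pair(0, pair(0, e)))))))   [R6 at 1.1.2]
2. h(k(pair(0, e), pair(k(pair(0, e), q(e)), k(k(pair(0, e), pair(0, e)), k(pair(pair(0, 0), pair(0, 0)), pair(0, pair(0, e)))))))  →  h(pair(k(pair(0, e), q(e)), k(k(pair(0, e), pair(0, e)), k(pair(pair(0, 0), pair(0, 0)), pair(0, pair(0, e))))))   [R4 at 1]
3. h(pair(k(pair(0, e), q(e)), k(k(pair(0, e), pair(0, e)), k(pair(pair(0, 0), pair(0, 0)), pair(0, pair(0, e))))))  →  e   [R5 at ε]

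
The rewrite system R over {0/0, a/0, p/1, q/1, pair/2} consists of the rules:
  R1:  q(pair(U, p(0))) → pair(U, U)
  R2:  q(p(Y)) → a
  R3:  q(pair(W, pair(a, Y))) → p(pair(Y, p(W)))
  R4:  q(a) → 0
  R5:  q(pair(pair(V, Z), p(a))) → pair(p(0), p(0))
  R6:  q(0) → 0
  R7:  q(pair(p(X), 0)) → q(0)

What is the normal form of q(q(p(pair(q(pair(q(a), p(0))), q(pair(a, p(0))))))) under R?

1. q(q(p(pair(q(pair(q(a), p(0))), q(pair(a, p(0)))))))  →  q(a)   [R2 at 1]
2. q(a)  →  0   [R4 at ε]

0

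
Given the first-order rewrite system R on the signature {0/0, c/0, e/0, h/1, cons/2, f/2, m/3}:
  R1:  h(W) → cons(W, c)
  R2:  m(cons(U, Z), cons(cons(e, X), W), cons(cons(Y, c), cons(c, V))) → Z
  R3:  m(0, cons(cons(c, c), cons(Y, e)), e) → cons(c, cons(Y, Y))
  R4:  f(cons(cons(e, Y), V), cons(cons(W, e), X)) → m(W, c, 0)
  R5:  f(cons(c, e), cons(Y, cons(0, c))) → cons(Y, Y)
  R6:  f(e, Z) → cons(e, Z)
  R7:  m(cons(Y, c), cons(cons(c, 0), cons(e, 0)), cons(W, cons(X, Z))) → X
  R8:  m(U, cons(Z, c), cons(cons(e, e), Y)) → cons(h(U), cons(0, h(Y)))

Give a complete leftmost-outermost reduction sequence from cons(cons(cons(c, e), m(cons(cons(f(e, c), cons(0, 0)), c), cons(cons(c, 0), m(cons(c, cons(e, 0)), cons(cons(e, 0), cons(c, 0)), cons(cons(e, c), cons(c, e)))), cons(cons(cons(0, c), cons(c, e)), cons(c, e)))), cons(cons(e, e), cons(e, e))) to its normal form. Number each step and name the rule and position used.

1. cons(cons(cons(c, e), m(cons(cons(f(e, c), cons(0, 0)), c), cons(cons(c, 0), m(cons(c, cons(e, 0)), cons(cons(e, 0), cons(c, 0)), cons(cons(e, c), cons(c, e)))), cons(cons(cons(0, c), cons(c, e)), cons(c, e)))), cons(cons(e, e), cons(e, e)))  →  cons(cons(cons(c, e), m(cons(cons(cons(e, c), cons(0, 0)), c), cons(cons(c, 0), m(cons(c, cons(e, 0)), cons(cons(e, 0), cons(c, 0)), cons(cons(e, c), cons(c, e)))), cons(cons(cons(0, c), cons(c, e)), cons(c, e)))), cons(cons(e, e), cons(e, e)))   [R6 at 1.2.1.1.1]
2. cons(cons(cons(c, e), m(cons(cons(cons(e, c), cons(0, 0)), c), cons(cons(c, 0), m(cons(c, cons(e, 0)), cons(cons(e, 0), cons(c, 0)), cons(cons(e, c), cons(c, e)))), cons(cons(cons(0, c), cons(c, e)), cons(c, e)))), cons(cons(e, e), cons(e, e)))  →  cons(cons(cons(c, e), m(cons(cons(cons(e, c), cons(0, 0)), c), cons(cons(c, 0), cons(e, 0)), cons(cons(cons(0, c), cons(c, e)), cons(c, e)))), cons(cons(e, e), cons(e, e)))   [R2 at 1.2.2.2]
3. cons(cons(cons(c, e), m(cons(cons(cons(e, c), cons(0, 0)), c), cons(cons(c, 0), cons(e, 0)), cons(cons(cons(0, c), cons(c, e)), cons(c, e)))), cons(cons(e, e), cons(e, e)))  →  cons(cons(cons(c, e), c), cons(cons(e, e), cons(e, e)))   [R7 at 1.2]

cons(cons(cons(c, e), c), cons(cons(e, e), cons(e, e)))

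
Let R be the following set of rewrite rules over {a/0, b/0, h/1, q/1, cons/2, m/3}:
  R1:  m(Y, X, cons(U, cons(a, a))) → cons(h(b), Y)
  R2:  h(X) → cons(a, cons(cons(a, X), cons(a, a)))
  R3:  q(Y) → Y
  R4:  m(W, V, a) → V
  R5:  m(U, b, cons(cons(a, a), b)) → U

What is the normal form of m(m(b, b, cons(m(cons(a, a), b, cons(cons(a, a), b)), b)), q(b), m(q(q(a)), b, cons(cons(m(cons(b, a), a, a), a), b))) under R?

1. m(m(b, b, cons(m(cons(a, a), b, cons(cons(a, a), b)), b)), q(b), m(q(q(a)), b, cons(cons(m(cons(b, a), a, a), a), b)))  →  m(m(b, b, cons(cons(a, a), b)), q(b), m(q(q(a)), b, cons(cons(m(cons(b, a), a, a), a), b)))   [R5 at 1.3.1]
2. m(m(b, b, cons(cons(a, a), b)), q(b), m(q(q(a)), b, cons(cons(m(cons(b, a), a, a), a), b)))  →  m(b, q(b), m(q(q(a)), b, cons(cons(m(cons(b, a), a, a), a), b)))   [R5 at 1]
3. m(b, q(b), m(q(q(a)), b, cons(cons(m(cons(b, a), a, a), a), b)))  →  m(b, b, m(q(q(a)), b, cons(cons(m(cons(b, a), a, a), a), b)))   [R3 at 2]
4. m(b, b, m(q(q(a)), b, cons(cons(m(cons(b, a), a, a), a), b)))  →  m(b, b, m(q(a), b, cons(cons(m(cons(b, a), a, a), a), b)))   [R3 at 3.1]
5. m(b, b, m(q(a), b, cons(cons(m(cons(b, a), a, a), a), b)))  →  m(b, b, m(a, b, cons(cons(m(cons(b, a), a, a), a), b)))   [R3 at 3.1]
6. m(b, b, m(a, b, cons(cons(m(cons(b, a), a, a), a), b)))  →  m(b, b, m(a, b, cons(cons(a, a), b)))   [R4 at 3.3.1.1]
7. m(b, b, m(a, b, cons(cons(a, a), b)))  →  m(b, b, a)   [R5 at 3]
8. m(b, b, a)  →  b   [R4 at ε]

b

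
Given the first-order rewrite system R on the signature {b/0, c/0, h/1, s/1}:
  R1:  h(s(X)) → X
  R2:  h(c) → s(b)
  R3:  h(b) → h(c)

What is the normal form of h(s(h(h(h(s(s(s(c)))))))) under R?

c

1. h(s(h(h(h(s(s(s(c))))))))  →  h(h(h(s(s(s(c))))))   [R1 at ε]
2. h(h(h(s(s(s(c))))))  →  h(h(s(s(c))))   [R1 at 1.1]
3. h(h(s(s(c))))  →  h(s(c))   [R1 at 1]
4. h(s(c))  →  c   [R1 at ε]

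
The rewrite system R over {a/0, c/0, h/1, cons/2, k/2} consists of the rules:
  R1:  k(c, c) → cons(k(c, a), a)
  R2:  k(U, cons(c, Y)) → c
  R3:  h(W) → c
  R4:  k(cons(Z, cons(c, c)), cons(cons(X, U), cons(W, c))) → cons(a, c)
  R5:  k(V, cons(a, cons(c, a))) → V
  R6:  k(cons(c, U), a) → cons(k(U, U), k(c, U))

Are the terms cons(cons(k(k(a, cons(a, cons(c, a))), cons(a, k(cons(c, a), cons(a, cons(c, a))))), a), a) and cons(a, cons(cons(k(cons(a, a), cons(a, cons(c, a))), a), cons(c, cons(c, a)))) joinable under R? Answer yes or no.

Reduce t₁ = cons(cons(k(k(a, cons(a, cons(c, a))), cons(a, k(cons(c, a), cons(a, cons(c, a))))), a), a):
1. cons(cons(k(k(a, cons(a, cons(c, a))), cons(a, k(cons(c, a), cons(a, cons(c, a))))), a), a)  →  cons(cons(k(a, cons(a, k(cons(c, a), cons(a, cons(c, a))))), a), a)   [R5 at 1.1.1]
2. cons(cons(k(a, cons(a, k(cons(c, a), cons(a, cons(c, a))))), a), a)  →  cons(cons(k(a, cons(a, cons(c, a))), a), a)   [R5 at 1.1.2.2]
3. cons(cons(k(a, cons(a, cons(c, a))), a), a)  →  cons(cons(a, a), a)   [R5 at 1.1]

Reduce t₂ = cons(a, cons(cons(k(cons(a, a), cons(a, cons(c, a))), a), cons(c, cons(c, a)))):
1. cons(a, cons(cons(k(cons(a, a), cons(a, cons(c, a))), a), cons(c, cons(c, a))))  →  cons(a, cons(cons(cons(a, a), a), cons(c, cons(c, a))))   [R5 at 2.1.1]

no — NF(t₁) = cons(cons(a, a), a), NF(t₂) = cons(a, cons(cons(cons(a, a), a), cons(c, cons(c, a))))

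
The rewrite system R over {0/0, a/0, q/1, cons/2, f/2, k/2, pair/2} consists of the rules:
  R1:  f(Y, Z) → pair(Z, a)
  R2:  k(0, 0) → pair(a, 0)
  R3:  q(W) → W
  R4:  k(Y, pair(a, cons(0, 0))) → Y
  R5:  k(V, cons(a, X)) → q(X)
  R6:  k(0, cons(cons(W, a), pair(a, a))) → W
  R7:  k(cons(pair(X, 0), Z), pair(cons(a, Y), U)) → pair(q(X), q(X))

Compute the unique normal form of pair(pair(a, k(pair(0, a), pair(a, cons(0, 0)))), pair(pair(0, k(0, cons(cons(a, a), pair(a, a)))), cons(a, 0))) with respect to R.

pair(pair(a, pair(0, a)), pair(pair(0, a), cons(a, 0)))

1. pair(pair(a, k(pair(0, a), pair(a, cons(0, 0)))), pair(pair(0, k(0, cons(cons(a, a), pair(a, a)))), cons(a, 0)))  →  pair(pair(a, pair(0, a)), pair(pair(0, k(0, cons(cons(a, a), pair(a, a)))), cons(a, 0)))   [R4 at 1.2]
2. pair(pair(a, pair(0, a)), pair(pair(0, k(0, cons(cons(a, a), pair(a, a)))), cons(a, 0)))  →  pair(pair(a, pair(0, a)), pair(pair(0, a), cons(a, 0)))   [R6 at 2.1.2]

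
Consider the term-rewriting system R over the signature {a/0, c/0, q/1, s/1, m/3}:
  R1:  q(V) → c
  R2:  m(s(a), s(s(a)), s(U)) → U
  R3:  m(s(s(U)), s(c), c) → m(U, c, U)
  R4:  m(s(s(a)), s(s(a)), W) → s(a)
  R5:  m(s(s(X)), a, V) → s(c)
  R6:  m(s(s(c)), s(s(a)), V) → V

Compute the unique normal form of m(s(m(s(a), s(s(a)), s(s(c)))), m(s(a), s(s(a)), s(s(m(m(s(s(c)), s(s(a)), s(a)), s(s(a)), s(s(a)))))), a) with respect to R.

1. m(s(m(s(a), s(s(a)), s(s(c)))), m(s(a), s(s(a)), s(s(m(m(s(s(c)), s(s(a)), s(a)), s(s(a)), s(s(a)))))), a)  →  m(s(s(c)), m(s(a), s(s(a)), s(s(m(m(s(s(c)), s(s(a)), s(a)), s(s(a)), s(s(a)))))), a)   [R2 at 1.1]
2. m(s(s(c)), m(s(a), s(s(a)), s(s(m(m(s(s(c)), s(s(a)), s(a)), s(s(a)), s(s(a)))))), a)  →  m(s(s(c)), s(m(m(s(s(c)), s(s(a)), s(a)), s(s(a)), s(s(a)))), a)   [R2 at 2]
3. m(s(s(c)), s(m(m(s(s(c)), s(s(a)), s(a)), s(s(a)), s(s(a)))), a)  →  m(s(s(c)), s(m(s(a), s(s(a)), s(s(a)))), a)   [R6 at 2.1.1]
4. m(s(s(c)), s(m(s(a), s(s(a)), s(s(a)))), a)  →  m(s(s(c)), s(s(a)), a)   [R2 at 2.1]
5. m(s(s(c)), s(s(a)), a)  →  a   [R6 at ε]

a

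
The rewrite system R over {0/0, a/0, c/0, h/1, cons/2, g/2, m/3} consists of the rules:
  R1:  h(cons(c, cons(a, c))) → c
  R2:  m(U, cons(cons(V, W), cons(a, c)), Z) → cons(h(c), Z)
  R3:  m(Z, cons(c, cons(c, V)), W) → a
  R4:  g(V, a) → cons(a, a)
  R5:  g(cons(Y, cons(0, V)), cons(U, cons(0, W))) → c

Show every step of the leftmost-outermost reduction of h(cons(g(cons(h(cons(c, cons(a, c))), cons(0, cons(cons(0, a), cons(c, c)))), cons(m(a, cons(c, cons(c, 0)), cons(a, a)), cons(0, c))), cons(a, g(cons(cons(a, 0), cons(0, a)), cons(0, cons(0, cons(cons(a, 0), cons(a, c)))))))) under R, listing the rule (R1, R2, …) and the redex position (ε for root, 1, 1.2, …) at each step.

c

1. h(cons(g(cons(h(cons(c, cons(a, c))), cons(0, cons(cons(0, a), cons(c, c)))), cons(m(a, cons(c, cons(c, 0)), cons(a, a)), cons(0, c))), cons(a, g(cons(cons(a, 0), cons(0, a)), cons(0, cons(0, cons(cons(a, 0), cons(a, c))))))))  →  h(cons(c, cons(a, g(cons(cons(a, 0), cons(0, a)), cons(0, cons(0, cons(cons(a, 0), cons(a, c))))))))   [R5 at 1.1]
2. h(cons(c, cons(a, g(cons(cons(a, 0), cons(0, a)), cons(0, cons(0, cons(cons(a, 0), cons(a, c))))))))  →  h(cons(c, cons(a, c)))   [R5 at 1.2.2]
3. h(cons(c, cons(a, c)))  →  c   [R1 at ε]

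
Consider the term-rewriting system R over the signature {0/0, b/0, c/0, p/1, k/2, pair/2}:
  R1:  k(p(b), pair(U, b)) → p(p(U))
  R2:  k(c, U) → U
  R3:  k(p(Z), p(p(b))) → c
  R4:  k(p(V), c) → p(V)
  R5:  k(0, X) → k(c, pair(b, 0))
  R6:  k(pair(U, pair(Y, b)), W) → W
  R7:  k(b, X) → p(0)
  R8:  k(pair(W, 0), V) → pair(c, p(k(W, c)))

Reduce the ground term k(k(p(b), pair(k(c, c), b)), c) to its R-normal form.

1. k(k(p(b), pair(k(c, c), b)), c)  →  k(p(p(k(c, c))), c)   [R1 at 1]
2. k(p(p(k(c, c))), c)  →  p(p(k(c, c)))   [R4 at ε]
3. p(p(k(c, c)))  →  p(p(c))   [R2 at 1.1]

p(p(c))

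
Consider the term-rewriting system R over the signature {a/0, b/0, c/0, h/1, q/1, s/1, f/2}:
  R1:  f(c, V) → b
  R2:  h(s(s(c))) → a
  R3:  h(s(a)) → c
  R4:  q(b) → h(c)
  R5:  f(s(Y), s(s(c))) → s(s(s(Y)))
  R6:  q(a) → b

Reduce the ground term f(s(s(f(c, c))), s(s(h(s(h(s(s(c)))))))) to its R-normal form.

s(s(s(s(b))))

1. f(s(s(f(c, c))), s(s(h(s(h(s(s(c))))))))  →  f(s(s(b)), s(s(h(s(h(s(s(c))))))))   [R1 at 1.1.1]
2. f(s(s(b)), s(s(h(s(h(s(s(c))))))))  →  f(s(s(b)), s(s(h(s(a)))))   [R2 at 2.1.1.1.1]
3. f(s(s(b)), s(s(h(s(a)))))  →  f(s(s(b)), s(s(c)))   [R3 at 2.1.1]
4. f(s(s(b)), s(s(c)))  →  s(s(s(s(b))))   [R5 at ε]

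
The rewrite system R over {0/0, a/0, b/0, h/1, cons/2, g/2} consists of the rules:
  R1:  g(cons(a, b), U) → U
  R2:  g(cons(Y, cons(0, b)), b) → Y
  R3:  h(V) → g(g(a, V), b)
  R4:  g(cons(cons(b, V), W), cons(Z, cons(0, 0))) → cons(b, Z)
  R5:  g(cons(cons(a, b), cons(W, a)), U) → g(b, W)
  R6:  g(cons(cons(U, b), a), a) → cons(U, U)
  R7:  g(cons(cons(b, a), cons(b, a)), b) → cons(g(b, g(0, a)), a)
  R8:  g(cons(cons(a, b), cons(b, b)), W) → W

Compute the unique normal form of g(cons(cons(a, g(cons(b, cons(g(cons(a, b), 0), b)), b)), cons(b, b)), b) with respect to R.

1. g(cons(cons(a, g(cons(b, cons(g(cons(a, b), 0), b)), b)), cons(b, b)), b)  →  g(cons(cons(a, g(cons(b, cons(0, b)), b)), cons(b, b)), b)   [R1 at 1.1.2.1.2.1]
2. g(cons(cons(a, g(cons(b, cons(0, b)), b)), cons(b, b)), b)  →  g(cons(cons(a, b), cons(b, b)), b)   [R2 at 1.1.2]
3. g(cons(cons(a, b), cons(b, b)), b)  →  b   [R8 at ε]

b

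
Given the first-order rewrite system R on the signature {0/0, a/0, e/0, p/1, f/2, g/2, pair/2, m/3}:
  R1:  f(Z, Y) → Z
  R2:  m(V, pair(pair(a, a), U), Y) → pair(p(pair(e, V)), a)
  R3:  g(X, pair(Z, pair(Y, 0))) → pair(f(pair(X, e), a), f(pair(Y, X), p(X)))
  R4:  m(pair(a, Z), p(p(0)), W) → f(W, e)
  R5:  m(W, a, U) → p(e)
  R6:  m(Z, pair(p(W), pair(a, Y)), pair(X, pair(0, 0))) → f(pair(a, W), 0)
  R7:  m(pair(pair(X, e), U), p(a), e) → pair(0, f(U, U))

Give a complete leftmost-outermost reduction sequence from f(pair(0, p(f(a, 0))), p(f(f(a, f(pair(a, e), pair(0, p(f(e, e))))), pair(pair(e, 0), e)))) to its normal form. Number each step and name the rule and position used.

1. f(pair(0, p(f(a, 0))), p(f(f(a, f(pair(a, e), pair(0, p(f(e, e))))), pair(pair(e, 0), e))))  →  pair(0, p(f(a, 0)))   [R1 at ε]
2. pair(0, p(f(a, 0)))  →  pair(0, p(a))   [R1 at 2.1]

pair(0, p(a))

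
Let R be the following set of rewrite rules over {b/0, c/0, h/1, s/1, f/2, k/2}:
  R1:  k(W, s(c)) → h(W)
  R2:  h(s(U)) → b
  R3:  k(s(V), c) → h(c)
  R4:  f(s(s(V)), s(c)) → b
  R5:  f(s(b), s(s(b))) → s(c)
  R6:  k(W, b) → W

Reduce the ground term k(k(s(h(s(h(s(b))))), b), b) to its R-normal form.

s(b)

1. k(k(s(h(s(h(s(b))))), b), b)  →  k(s(h(s(h(s(b))))), b)   [R6 at ε]
2. k(s(h(s(h(s(b))))), b)  →  s(h(s(h(s(b)))))   [R6 at ε]
3. s(h(s(h(s(b)))))  →  s(b)   [R2 at 1]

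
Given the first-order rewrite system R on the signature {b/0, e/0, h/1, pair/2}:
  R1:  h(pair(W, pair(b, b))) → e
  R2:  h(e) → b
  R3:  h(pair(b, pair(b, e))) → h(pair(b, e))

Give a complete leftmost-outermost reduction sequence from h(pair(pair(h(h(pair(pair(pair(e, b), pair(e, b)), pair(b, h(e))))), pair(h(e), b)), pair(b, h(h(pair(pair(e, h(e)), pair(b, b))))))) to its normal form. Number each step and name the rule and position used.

1. h(pair(pair(h(h(pair(pair(pair(e, b), pair(e, b)), pair(b, h(e))))), pair(h(e), b)), pair(b, h(h(pair(pair(e, h(e)), pair(b, b)))))))  →  h(pair(pair(h(h(pair(pair(pair(e, b), pair(e, b)), pair(b, b)))), pair(h(e), b)), pair(b, h(h(pair(pair(e, h(e)), pair(b, b)))))))   [R2 at 1.1.1.1.1.2.2]
2. h(pair(pair(h(h(pair(pair(pair(e, b), pair(e, b)), pair(b, b)))), pair(h(e), b)), pair(b, h(h(pair(pair(e, h(e)), pair(b, b)))))))  →  h(pair(pair(h(e), pair(h(e), b)), pair(b, h(h(pair(pair(e, h(e)), pair(b, b)))))))   [R1 at 1.1.1.1]
3. h(pair(pair(h(e), pair(h(e), b)), pair(b, h(h(pair(pair(e, h(e)), pair(b, b)))))))  →  h(pair(pair(b, pair(h(e), b)), pair(b, h(h(pair(pair(e, h(e)), pair(b, b)))))))   [R2 at 1.1.1]
4. h(pair(pair(b, pair(h(e), b)), pair(b, h(h(pair(pair(e, h(e)), pair(b, b)))))))  →  h(pair(pair(b, pair(b, b)), pair(b, h(h(pair(pair(e, h(e)), pair(b, b)))))))   [R2 at 1.1.2.1]
5. h(pair(pair(b, pair(b, b)), pair(b, h(h(pair(pair(e, h(e)), pair(b, b)))))))  →  h(pair(pair(b, pair(b, b)), pair(b, h(e))))   [R1 at 1.2.2.1]
6. h(pair(pair(b, pair(b, b)), pair(b, h(e))))  →  h(pair(pair(b, pair(b, b)), pair(b, b)))   [R2 at 1.2.2]
7. h(pair(pair(b, pair(b, b)), pair(b, b)))  →  e   [R1 at ε]

e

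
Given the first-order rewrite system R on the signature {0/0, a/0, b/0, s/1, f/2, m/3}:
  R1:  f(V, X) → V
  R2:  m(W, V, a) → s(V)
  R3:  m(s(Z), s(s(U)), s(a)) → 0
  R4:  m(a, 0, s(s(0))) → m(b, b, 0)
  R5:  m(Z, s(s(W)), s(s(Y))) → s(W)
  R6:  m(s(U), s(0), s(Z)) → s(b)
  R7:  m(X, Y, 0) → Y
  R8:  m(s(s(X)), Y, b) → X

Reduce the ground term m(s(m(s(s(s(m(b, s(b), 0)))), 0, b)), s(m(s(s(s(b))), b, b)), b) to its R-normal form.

1. m(s(m(s(s(s(m(b, s(b), 0)))), 0, b)), s(m(s(s(s(b))), b, b)), b)  →  m(s(s(m(b, s(b), 0))), s(m(s(s(s(b))), b, b)), b)   [R8 at 1.1]
2. m(s(s(m(b, s(b), 0))), s(m(s(s(s(b))), b, b)), b)  →  m(b, s(b), 0)   [R8 at ε]
3. m(b, s(b), 0)  →  s(b)   [R7 at ε]

s(b)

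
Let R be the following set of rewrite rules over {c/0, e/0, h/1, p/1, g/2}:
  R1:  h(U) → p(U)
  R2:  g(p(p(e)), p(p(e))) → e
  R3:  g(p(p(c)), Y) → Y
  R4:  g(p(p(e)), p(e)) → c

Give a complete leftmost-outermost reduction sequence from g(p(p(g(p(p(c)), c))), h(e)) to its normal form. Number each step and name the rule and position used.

p(e)

1. g(p(p(g(p(p(c)), c))), h(e))  →  g(p(p(c)), h(e))   [R3 at 1.1.1]
2. g(p(p(c)), h(e))  →  h(e)   [R3 at ε]
3. h(e)  →  p(e)   [R1 at ε]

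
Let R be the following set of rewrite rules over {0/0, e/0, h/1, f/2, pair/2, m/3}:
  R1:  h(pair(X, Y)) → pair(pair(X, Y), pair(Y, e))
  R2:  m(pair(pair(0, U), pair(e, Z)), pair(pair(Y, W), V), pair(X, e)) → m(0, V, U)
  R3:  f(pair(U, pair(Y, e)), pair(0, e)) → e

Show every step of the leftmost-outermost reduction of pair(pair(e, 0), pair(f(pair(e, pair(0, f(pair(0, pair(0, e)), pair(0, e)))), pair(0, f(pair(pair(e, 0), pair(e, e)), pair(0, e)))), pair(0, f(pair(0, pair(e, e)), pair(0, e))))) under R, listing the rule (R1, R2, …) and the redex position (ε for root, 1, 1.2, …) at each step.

1. pair(pair(e, 0), pair(f(pair(e, pair(0, f(pair(0, pair(0, e)), pair(0, e)))), pair(0, f(pair(pair(e, 0), pair(e, e)), pair(0, e)))), pair(0, f(pair(0, pair(e, e)), pair(0, e)))))  →  pair(pair(e, 0), pair(f(pair(e, pair(0, e)), pair(0, f(pair(pair(e, 0), pair(e, e)), pair(0, e)))), pair(0, f(pair(0, pair(e, e)), pair(0, e)))))   [R3 at 2.1.1.2.2]
2. pair(pair(e, 0), pair(f(pair(e, pair(0, e)), pair(0, f(pair(pair(e, 0), pair(e, e)), pair(0, e)))), pair(0, f(pair(0, pair(e, e)), pair(0, e)))))  →  pair(pair(e, 0), pair(f(pair(e, pair(0, e)), pair(0, e)), pair(0, f(pair(0, pair(e, e)), pair(0, e)))))   [R3 at 2.1.2.2]
3. pair(pair(e, 0), pair(f(pair(e, pair(0, e)), pair(0, e)), pair(0, f(pair(0, pair(e, e)), pair(0, e)))))  →  pair(pair(e, 0), pair(e, pair(0, f(pair(0, pair(e, e)), pair(0, e)))))   [R3 at 2.1]
4. pair(pair(e, 0), pair(e, pair(0, f(pair(0, pair(e, e)), pair(0, e)))))  →  pair(pair(e, 0), pair(e, pair(0, e)))   [R3 at 2.2.2]

pair(pair(e, 0), pair(e, pair(0, e)))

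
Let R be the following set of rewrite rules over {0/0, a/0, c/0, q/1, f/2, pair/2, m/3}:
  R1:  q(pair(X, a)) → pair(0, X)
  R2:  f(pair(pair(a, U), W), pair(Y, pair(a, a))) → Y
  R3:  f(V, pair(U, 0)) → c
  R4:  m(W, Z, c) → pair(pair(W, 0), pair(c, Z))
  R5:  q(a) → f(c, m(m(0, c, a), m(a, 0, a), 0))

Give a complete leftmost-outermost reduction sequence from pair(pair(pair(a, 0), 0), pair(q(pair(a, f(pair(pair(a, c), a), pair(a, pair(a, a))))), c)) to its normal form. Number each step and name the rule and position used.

1. pair(pair(pair(a, 0), 0), pair(q(pair(a, f(pair(pair(a, c), a), pair(a, pair(a, a))))), c))  →  pair(pair(pair(a, 0), 0), pair(q(pair(a, a)), c))   [R2 at 2.1.1.2]
2. pair(pair(pair(a, 0), 0), pair(q(pair(a, a)), c))  →  pair(pair(pair(a, 0), 0), pair(pair(0, a), c))   [R1 at 2.1]

pair(pair(pair(a, 0), 0), pair(pair(0, a), c))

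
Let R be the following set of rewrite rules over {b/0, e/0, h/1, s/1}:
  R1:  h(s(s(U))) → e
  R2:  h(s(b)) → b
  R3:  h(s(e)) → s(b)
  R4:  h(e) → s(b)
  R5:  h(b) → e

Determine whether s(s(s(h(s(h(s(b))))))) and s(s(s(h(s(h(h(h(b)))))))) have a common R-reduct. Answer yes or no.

yes — NF(t₁) = s(s(s(b))), NF(t₂) = s(s(s(b)))

Reduce t₁ = s(s(s(h(s(h(s(b))))))):
1. s(s(s(h(s(h(s(b)))))))  →  s(s(s(h(s(b)))))   [R2 at 1.1.1.1.1]
2. s(s(s(h(s(b)))))  →  s(s(s(b)))   [R2 at 1.1.1]

Reduce t₂ = s(s(s(h(s(h(h(h(b)))))))):
1. s(s(s(h(s(h(h(h(b))))))))  →  s(s(s(h(s(h(h(e)))))))   [R5 at 1.1.1.1.1.1.1]
2. s(s(s(h(s(h(h(e)))))))  →  s(s(s(h(s(h(s(b)))))))   [R4 at 1.1.1.1.1.1]
3. s(s(s(h(s(h(s(b)))))))  →  s(s(s(h(s(b)))))   [R2 at 1.1.1.1.1]
4. s(s(s(h(s(b)))))  →  s(s(s(b)))   [R2 at 1.1.1]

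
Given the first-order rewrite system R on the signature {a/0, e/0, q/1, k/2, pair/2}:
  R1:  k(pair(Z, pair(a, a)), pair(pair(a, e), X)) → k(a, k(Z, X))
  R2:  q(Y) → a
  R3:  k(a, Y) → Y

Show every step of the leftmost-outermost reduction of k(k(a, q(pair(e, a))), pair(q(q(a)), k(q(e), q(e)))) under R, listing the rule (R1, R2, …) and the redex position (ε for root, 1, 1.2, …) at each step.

pair(a, a)

1. k(k(a, q(pair(e, a))), pair(q(q(a)), k(q(e), q(e))))  →  k(q(pair(e, a)), pair(q(q(a)), k(q(e), q(e))))   [R3 at 1]
2. k(q(pair(e, a)), pair(q(q(a)), k(q(e), q(e))))  →  k(a, pair(q(q(a)), k(q(e), q(e))))   [R2 at 1]
3. k(a, pair(q(q(a)), k(q(e), q(e))))  →  pair(q(q(a)), k(q(e), q(e)))   [R3 at ε]
4. pair(q(q(a)), k(q(e), q(e)))  →  pair(a, k(q(e), q(e)))   [R2 at 1]
5. pair(a, k(q(e), q(e)))  →  pair(a, k(a, q(e)))   [R2 at 2.1]
6. pair(a, k(a, q(e)))  →  pair(a, q(e))   [R3 at 2]
7. pair(a, q(e))  →  pair(a, a)   [R2 at 2]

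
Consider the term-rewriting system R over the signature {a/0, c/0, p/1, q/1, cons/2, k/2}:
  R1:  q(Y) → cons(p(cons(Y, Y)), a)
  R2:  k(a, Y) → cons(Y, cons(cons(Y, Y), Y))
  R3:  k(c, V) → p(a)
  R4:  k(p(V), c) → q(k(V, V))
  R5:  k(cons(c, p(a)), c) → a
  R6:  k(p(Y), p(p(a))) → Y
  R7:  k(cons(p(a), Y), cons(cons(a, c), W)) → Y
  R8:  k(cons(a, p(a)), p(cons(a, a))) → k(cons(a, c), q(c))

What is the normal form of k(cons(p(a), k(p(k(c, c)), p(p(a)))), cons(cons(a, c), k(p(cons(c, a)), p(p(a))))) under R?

1. k(cons(p(a), k(p(k(c, c)), p(p(a)))), cons(cons(a, c), k(p(cons(c, a)), p(p(a)))))  →  k(p(k(c, c)), p(p(a)))   [R7 at ε]
2. k(p(k(c, c)), p(p(a)))  →  k(c, c)   [R6 at ε]
3. k(c, c)  →  p(a)   [R3 at ε]

p(a)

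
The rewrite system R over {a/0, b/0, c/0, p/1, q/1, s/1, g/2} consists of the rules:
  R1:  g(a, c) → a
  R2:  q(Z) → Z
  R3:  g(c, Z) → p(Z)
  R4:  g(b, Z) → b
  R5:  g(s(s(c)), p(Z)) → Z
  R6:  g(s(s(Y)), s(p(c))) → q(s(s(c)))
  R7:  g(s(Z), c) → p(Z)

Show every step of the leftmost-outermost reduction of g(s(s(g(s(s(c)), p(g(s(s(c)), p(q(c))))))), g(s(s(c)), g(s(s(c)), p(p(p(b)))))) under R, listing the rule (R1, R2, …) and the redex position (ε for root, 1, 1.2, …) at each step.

b

1. g(s(s(g(s(s(c)), p(g(s(s(c)), p(q(c))))))), g(s(s(c)), g(s(s(c)), p(p(p(b))))))  →  g(s(s(g(s(s(c)), p(q(c))))), g(s(s(c)), g(s(s(c)), p(p(p(b))))))   [R5 at 1.1.1]
2. g(s(s(g(s(s(c)), p(q(c))))), g(s(s(c)), g(s(s(c)), p(p(p(b))))))  →  g(s(s(q(c))), g(s(s(c)), g(s(s(c)), p(p(p(b))))))   [R5 at 1.1.1]
3. g(s(s(q(c))), g(s(s(c)), g(s(s(c)), p(p(p(b))))))  →  g(s(s(c)), g(s(s(c)), g(s(s(c)), p(p(p(b))))))   [R2 at 1.1.1]
4. g(s(s(c)), g(s(s(c)), g(s(s(c)), p(p(p(b))))))  →  g(s(s(c)), g(s(s(c)), p(p(b))))   [R5 at 2.2]
5. g(s(s(c)), g(s(s(c)), p(p(b))))  →  g(s(s(c)), p(b))   [R5 at 2]
6. g(s(s(c)), p(b))  →  b   [R5 at ε]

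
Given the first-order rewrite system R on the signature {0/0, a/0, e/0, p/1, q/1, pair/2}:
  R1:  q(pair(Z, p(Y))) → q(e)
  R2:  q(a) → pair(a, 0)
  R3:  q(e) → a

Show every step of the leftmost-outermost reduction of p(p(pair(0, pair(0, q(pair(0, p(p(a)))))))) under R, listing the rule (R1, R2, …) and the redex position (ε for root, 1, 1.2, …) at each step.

1. p(p(pair(0, pair(0, q(pair(0, p(p(a))))))))  →  p(p(pair(0, pair(0, q(e)))))   [R1 at 1.1.2.2]
2. p(p(pair(0, pair(0, q(e)))))  →  p(p(pair(0, pair(0, a))))   [R3 at 1.1.2.2]

p(p(pair(0, pair(0, a))))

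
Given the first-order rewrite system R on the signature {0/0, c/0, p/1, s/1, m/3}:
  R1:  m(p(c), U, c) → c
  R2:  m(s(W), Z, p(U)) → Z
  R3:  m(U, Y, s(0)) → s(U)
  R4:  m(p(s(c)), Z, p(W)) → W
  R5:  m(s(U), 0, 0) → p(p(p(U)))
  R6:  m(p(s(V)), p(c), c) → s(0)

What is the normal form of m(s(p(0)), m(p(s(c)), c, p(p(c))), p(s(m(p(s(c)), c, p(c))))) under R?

1. m(s(p(0)), m(p(s(c)), c, p(p(c))), p(s(m(p(s(c)), c, p(c)))))  →  m(p(s(c)), c, p(p(c)))   [R2 at ε]
2. m(p(s(c)), c, p(p(c)))  →  p(c)   [R4 at ε]

p(c)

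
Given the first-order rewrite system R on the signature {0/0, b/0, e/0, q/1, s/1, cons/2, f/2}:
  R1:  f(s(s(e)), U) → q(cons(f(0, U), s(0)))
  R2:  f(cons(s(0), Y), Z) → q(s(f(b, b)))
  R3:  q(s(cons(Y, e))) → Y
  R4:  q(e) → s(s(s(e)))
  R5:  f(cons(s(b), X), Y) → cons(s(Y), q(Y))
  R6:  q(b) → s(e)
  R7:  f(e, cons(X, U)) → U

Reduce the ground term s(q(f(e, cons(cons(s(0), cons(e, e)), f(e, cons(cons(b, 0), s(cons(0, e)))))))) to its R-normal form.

s(0)

1. s(q(f(e, cons(cons(s(0), cons(e, e)), f(e, cons(cons(b, 0), s(cons(0, e))))))))  →  s(q(f(e, cons(cons(b, 0), s(cons(0, e))))))   [R7 at 1.1]
2. s(q(f(e, cons(cons(b, 0), s(cons(0, e))))))  →  s(q(s(cons(0, e))))   [R7 at 1.1]
3. s(q(s(cons(0, e))))  →  s(0)   [R3 at 1]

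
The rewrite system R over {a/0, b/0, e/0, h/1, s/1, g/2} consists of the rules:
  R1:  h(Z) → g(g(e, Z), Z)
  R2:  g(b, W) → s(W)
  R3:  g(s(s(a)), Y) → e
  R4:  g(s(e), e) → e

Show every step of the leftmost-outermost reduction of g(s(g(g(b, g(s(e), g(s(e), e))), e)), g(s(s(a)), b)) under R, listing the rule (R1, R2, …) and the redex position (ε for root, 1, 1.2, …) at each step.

e

1. g(s(g(g(b, g(s(e), g(s(e), e))), e)), g(s(s(a)), b))  →  g(s(g(s(g(s(e), g(s(e), e))), e)), g(s(s(a)), b))   [R2 at 1.1.1]
2. g(s(g(s(g(s(e), g(s(e), e))), e)), g(s(s(a)), b))  →  g(s(g(s(g(s(e), e)), e)), g(s(s(a)), b))   [R4 at 1.1.1.1.2]
3. g(s(g(s(g(s(e), e)), e)), g(s(s(a)), b))  →  g(s(g(s(e), e)), g(s(s(a)), b))   [R4 at 1.1.1.1]
4. g(s(g(s(e), e)), g(s(s(a)), b))  →  g(s(e), g(s(s(a)), b))   [R4 at 1.1]
5. g(s(e), g(s(s(a)), b))  →  g(s(e), e)   [R3 at 2]
6. g(s(e), e)  →  e   [R4 at ε]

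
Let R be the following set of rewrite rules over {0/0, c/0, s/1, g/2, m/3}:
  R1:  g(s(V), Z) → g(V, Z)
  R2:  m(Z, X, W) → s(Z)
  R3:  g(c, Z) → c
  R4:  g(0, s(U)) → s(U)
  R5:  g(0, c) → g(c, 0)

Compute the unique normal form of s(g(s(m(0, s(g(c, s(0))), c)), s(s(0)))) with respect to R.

1. s(g(s(m(0, s(g(c, s(0))), c)), s(s(0))))  →  s(g(m(0, s(g(c, s(0))), c), s(s(0))))   [R1 at 1]
2. s(g(m(0, s(g(c, s(0))), c), s(s(0))))  →  s(g(s(0), s(s(0))))   [R2 at 1.1]
3. s(g(s(0), s(s(0))))  →  s(g(0, s(s(0))))   [R1 at 1]
4. s(g(0, s(s(0))))  →  s(s(s(0)))   [R4 at 1]

s(s(s(0)))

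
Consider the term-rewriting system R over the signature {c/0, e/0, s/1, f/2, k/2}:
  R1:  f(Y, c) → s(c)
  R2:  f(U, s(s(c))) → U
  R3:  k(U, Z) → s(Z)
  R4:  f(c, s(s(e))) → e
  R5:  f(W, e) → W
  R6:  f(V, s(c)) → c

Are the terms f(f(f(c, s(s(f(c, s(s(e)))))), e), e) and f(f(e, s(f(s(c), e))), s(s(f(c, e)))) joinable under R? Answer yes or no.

yes — NF(t₁) = e, NF(t₂) = e

Reduce t₁ = f(f(f(c, s(s(f(c, s(s(e)))))), e), e):
1. f(f(f(c, s(s(f(c, s(s(e)))))), e), e)  →  f(f(c, s(s(f(c, s(s(e)))))), e)   [R5 at ε]
2. f(f(c, s(s(f(c, s(s(e)))))), e)  →  f(c, s(s(f(c, s(s(e))))))   [R5 at ε]
3. f(c, s(s(f(c, s(s(e))))))  →  f(c, s(s(e)))   [R4 at 2.1.1]
4. f(c, s(s(e)))  →  e   [R4 at ε]

Reduce t₂ = f(f(e, s(f(s(c), e))), s(s(f(c, e)))):
1. f(f(e, s(f(s(c), e))), s(s(f(c, e))))  →  f(f(e, s(s(c))), s(s(f(c, e))))   [R5 at 1.2.1]
2. f(f(e, s(s(c))), s(s(f(c, e))))  →  f(e, s(s(f(c, e))))   [R2 at 1]
3. f(e, s(s(f(c, e))))  →  f(e, s(s(c)))   [R5 at 2.1.1]
4. f(e, s(s(c)))  →  e   [R2 at ε]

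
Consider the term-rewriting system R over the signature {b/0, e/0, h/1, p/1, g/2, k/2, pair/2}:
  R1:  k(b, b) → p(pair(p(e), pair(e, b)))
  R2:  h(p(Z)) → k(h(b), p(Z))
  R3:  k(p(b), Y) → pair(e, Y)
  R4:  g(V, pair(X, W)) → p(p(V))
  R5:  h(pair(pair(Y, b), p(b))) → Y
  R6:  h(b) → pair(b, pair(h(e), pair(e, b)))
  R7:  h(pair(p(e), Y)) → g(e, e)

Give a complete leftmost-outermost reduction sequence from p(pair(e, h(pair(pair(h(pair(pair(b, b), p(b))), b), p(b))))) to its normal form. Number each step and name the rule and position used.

1. p(pair(e, h(pair(pair(h(pair(pair(b, b), p(b))), b), p(b)))))  →  p(pair(e, h(pair(pair(b, b), p(b)))))   [R5 at 1.2]
2. p(pair(e, h(pair(pair(b, b), p(b)))))  →  p(pair(e, b))   [R5 at 1.2]

p(pair(e, b))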